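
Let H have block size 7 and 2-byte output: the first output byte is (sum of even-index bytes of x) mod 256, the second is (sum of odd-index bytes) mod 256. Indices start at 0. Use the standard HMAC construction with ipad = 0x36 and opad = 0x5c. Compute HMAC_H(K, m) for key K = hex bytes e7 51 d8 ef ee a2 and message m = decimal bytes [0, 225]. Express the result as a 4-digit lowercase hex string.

Key hex bytes e7 51 d8 ef ee a2 is 6 bytes ≤ B = 7; zero-pad to 7 bytes: K' = e7 51 d8 ef ee a2 00.
K' ⊕ ipad = d1 67 ee d9 d8 94 36.  K' ⊕ opad = bb 0d 84 b3 b2 fe 5c.
Inner input = (K'⊕ipad) ∥ m = d1 67 ee d9 d8 94 36 ∥ 00 e1.
Inner hash: even-index sum = 942 mod 256 = 174; odd-index sum = 468 mod 256 = 212 → ae d4.
Outer input = (K'⊕opad) ∥ inner = bb 0d 84 b3 b2 fe 5c ∥ ae d4.
Outer hash (tag): even-index sum = 801 mod 256 = 33; odd-index sum = 620 mod 256 = 108 → 21 6c.

216c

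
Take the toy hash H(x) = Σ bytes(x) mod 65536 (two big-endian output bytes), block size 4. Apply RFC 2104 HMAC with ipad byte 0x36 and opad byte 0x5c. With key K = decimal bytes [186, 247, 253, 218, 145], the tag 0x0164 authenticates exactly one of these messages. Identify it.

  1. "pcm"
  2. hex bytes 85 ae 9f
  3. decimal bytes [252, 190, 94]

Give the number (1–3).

1

Key decimal bytes [186, 247, 253, 218, 145] = ba f7 fd da 91 is 5 bytes > B = 4, so hash it first: H(key) = 04 19, then zero-pad to 4 bytes: K' = 04 19 00 00.
K' ⊕ ipad = 32 2f 36 36; K' ⊕ opad = 58 45 5c 5c.
m1: inner = H(32 2f 36 36 70 63 6d) = 02 0d; tag = H(58 45 5c 5c 02 0d) = 0164 ← matches
m2: inner = H(32 2f 36 36 85 ae 9f) = 02 9f; tag = H(58 45 5c 5c 02 9f) = 01f6
m3: inner = H(32 2f 36 36 fc be 5e) = 02 e5; tag = H(58 45 5c 5c 02 e5) = 023c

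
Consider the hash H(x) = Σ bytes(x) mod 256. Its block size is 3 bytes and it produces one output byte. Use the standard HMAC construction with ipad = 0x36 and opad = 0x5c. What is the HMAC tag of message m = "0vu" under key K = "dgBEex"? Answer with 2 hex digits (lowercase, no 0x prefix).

Key "dgBEex" = 64 67 42 45 65 78 is 6 bytes > B = 3, so hash it first: H(key) = 2f, then zero-pad to 3 bytes: K' = 2f 00 00.
K' ⊕ ipad = 19 36 36.  K' ⊕ opad = 73 5c 5c.
Inner input = (K'⊕ipad) ∥ m = 19 36 36 ∥ 30 76 75.
Inner hash: sum = 25+54+54+48+118+117 = 416; mod 256 = 160 → a0.
Outer input = (K'⊕opad) ∥ inner = 73 5c 5c ∥ a0.
Outer hash (tag): sum = 115+92+92+160 = 459; mod 256 = 203 → cb.

cb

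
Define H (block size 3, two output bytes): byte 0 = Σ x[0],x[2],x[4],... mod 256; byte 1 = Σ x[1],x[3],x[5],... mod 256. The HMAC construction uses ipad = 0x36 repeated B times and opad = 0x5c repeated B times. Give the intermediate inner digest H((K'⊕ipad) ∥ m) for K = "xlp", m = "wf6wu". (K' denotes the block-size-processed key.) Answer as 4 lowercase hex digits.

717c

Key "xlp" = 78 6c 70 is exactly B = 3 bytes: K' = 78 6c 70.
K' ⊕ ipad = 4e 5a 46.
Inner input = 4e 5a 46 ∥ 77 66 36 77 75.
Inner hash: even-index sum = 369 mod 256 = 113; odd-index sum = 380 mod 256 = 124 → 71 7c.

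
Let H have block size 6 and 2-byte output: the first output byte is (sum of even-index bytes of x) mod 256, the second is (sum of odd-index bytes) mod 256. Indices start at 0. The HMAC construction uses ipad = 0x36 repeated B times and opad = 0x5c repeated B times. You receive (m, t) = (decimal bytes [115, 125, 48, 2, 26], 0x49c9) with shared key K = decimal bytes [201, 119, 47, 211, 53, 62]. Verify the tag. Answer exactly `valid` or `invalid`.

valid

Key decimal bytes [201, 119, 47, 211, 53, 62] = c9 77 2f d3 35 3e is exactly B = 6 bytes: K' = c9 77 2f d3 35 3e.
K' ⊕ ipad = ff 41 19 e5 03 08; K' ⊕ opad = 95 2b 73 8f 69 62.
Inner hash: even-index sum = 472 mod 256 = 216; odd-index sum = 429 mod 256 = 173 → d8 ad.
Outer hash (recomputed tag): even-index sum = 585 mod 256 = 73; odd-index sum = 457 mod 256 = 201 → 49 c9.
Recomputed tag = 49c9; claimed = 49c9 → match.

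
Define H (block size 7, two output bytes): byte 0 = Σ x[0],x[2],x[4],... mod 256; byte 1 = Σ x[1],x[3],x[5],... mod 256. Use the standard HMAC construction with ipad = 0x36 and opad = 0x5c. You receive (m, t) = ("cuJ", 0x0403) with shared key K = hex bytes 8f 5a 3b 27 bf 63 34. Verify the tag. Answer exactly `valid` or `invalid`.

invalid

Key hex bytes 8f 5a 3b 27 bf 63 34 is exactly B = 7 bytes: K' = 8f 5a 3b 27 bf 63 34.
K' ⊕ ipad = b9 6c 0d 11 89 55 02; K' ⊕ opad = d3 06 67 7b e3 3f 68.
Inner hash: even-index sum = 454 mod 256 = 198; odd-index sum = 383 mod 256 = 127 → c6 7f.
Outer hash (recomputed tag): even-index sum = 772 mod 256 = 4; odd-index sum = 390 mod 256 = 134 → 04 86.
Recomputed tag = 0486; claimed = 0403 → mismatch.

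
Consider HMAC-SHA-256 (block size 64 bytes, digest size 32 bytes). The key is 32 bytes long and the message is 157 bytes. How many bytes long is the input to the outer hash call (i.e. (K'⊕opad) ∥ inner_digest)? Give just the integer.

96

Key is 32 ≤ 64 bytes, zero-padded: |K'| = 64.
Outer input = (K'⊕opad) ∥ H(inner) → 64 + 32 = 96 bytes.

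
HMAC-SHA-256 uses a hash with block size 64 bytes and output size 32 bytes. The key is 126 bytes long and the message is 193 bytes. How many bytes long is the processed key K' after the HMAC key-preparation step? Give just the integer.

Key is 126 > 64 bytes, so it is hashed to 32 bytes then zero-padded to 64: |K'| = 64.

64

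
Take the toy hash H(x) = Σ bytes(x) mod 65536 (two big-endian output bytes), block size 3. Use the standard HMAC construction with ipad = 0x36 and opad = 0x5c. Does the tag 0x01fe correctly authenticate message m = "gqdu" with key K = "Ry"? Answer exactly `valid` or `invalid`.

Key "Ry" = 52 79 is 2 bytes ≤ B = 3; zero-pad to 3 bytes: K' = 52 79 00.
K' ⊕ ipad = 64 4f 36; K' ⊕ opad = 0e 25 5c.
Inner hash: sum = 100+79+54+103+113+100+117 = 666 → 02 9a.
Outer hash (recomputed tag): sum = 14+37+92+2+154 = 299 → 01 2b.
Recomputed tag = 012b; claimed = 01fe → mismatch.

invalid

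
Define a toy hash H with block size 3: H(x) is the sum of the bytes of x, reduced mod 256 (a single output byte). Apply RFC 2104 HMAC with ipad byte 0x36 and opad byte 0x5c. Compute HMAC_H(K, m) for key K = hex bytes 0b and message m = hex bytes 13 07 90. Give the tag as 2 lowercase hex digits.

Key hex bytes 0b is 1 byte ≤ B = 3; zero-pad to 3 bytes: K' = 0b 00 00.
K' ⊕ ipad = 3d 36 36.  K' ⊕ opad = 57 5c 5c.
Inner input = (K'⊕ipad) ∥ m = 3d 36 36 ∥ 13 07 90.
Inner hash: sum = 61+54+54+19+7+144 = 339; mod 256 = 83 → 53.
Outer input = (K'⊕opad) ∥ inner = 57 5c 5c ∥ 53.
Outer hash (tag): sum = 87+92+92+83 = 354; mod 256 = 98 → 62.

62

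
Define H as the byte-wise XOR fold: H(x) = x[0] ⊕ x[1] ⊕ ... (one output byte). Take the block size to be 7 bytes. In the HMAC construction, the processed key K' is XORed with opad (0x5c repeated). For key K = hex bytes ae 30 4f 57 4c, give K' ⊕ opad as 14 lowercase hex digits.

f26c130b105c5c

Key hex bytes ae 30 4f 57 4c is 5 bytes ≤ B = 7; zero-pad to 7 bytes: K' = ae 30 4f 57 4c 00 00.
XOR each byte with 0x5c: ae⊕5c=f2, 30⊕5c=6c, 4f⊕5c=13, 57⊕5c=0b, 4c⊕5c=10, 00⊕5c=5c, 00⊕5c=5c.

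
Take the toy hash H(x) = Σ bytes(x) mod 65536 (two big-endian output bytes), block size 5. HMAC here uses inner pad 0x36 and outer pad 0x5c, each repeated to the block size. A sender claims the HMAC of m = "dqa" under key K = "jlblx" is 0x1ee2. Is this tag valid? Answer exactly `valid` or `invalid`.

invalid

Key "jlblx" = 6a 6c 62 6c 78 is exactly B = 5 bytes: K' = 6a 6c 62 6c 78.
K' ⊕ ipad = 5c 5a 54 5a 4e; K' ⊕ opad = 36 30 3e 30 24.
Inner hash: sum = 92+90+84+90+78+100+113+97 = 744 → 02 e8.
Outer hash (recomputed tag): sum = 54+48+62+48+36+2+232 = 482 → 01 e2.
Recomputed tag = 01e2; claimed = 1ee2 → mismatch.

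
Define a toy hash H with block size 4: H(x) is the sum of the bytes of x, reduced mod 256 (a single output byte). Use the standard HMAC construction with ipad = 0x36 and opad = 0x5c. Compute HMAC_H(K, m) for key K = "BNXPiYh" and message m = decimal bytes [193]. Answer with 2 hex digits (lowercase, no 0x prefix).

09

Key "BNXPiYh" = 42 4e 58 50 69 59 68 is 7 bytes > B = 4, so hash it first: H(key) = 62, then zero-pad to 4 bytes: K' = 62 00 00 00.
K' ⊕ ipad = 54 36 36 36.  K' ⊕ opad = 3e 5c 5c 5c.
Inner input = (K'⊕ipad) ∥ m = 54 36 36 36 ∥ c1.
Inner hash: sum = 84+54+54+54+193 = 439; mod 256 = 183 → b7.
Outer input = (K'⊕opad) ∥ inner = 3e 5c 5c 5c ∥ b7.
Outer hash (tag): sum = 62+92+92+92+183 = 521; mod 256 = 9 → 09.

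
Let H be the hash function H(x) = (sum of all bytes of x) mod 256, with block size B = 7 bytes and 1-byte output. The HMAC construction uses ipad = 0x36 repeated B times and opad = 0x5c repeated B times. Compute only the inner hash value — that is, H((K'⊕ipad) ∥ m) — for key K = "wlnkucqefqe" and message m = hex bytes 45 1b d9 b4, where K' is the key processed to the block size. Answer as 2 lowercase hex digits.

Key "wlnkucqefqe" = 77 6c 6e 6b 75 63 71 65 66 71 65 is 11 bytes > B = 7, so hash it first: H(key) = a6, then zero-pad to 7 bytes: K' = a6 00 00 00 00 00 00.
K' ⊕ ipad = 90 36 36 36 36 36 36.
Inner input = 90 36 36 36 36 36 36 ∥ 45 1b d9 b4.
Inner hash: sum = 144+54+54+54+54+54+54+69+27+217+180 = 961; mod 256 = 193 → c1.

c1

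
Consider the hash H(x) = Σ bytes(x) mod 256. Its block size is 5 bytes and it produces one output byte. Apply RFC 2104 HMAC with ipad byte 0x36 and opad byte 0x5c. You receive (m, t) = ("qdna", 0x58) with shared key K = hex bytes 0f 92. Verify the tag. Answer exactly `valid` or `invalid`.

valid

Key hex bytes 0f 92 is 2 bytes ≤ B = 5; zero-pad to 5 bytes: K' = 0f 92 00 00 00.
K' ⊕ ipad = 39 a4 36 36 36; K' ⊕ opad = 53 ce 5c 5c 5c.
Inner hash: sum = 57+164+54+54+54+113+100+110+97 = 803; mod 256 = 35 → 23.
Outer hash (recomputed tag): sum = 83+206+92+92+92+35 = 600; mod 256 = 88 → 58.
Recomputed tag = 58; claimed = 58 → match.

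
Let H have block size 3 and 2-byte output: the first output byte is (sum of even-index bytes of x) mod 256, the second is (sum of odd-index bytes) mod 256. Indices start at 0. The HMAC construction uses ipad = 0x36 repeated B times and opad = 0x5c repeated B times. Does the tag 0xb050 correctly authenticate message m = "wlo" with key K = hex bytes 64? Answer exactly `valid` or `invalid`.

valid

Key hex bytes 64 is 1 byte ≤ B = 3; zero-pad to 3 bytes: K' = 64 00 00.
K' ⊕ ipad = 52 36 36; K' ⊕ opad = 38 5c 5c.
Inner hash: even-index sum = 244 mod 256 = 244; odd-index sum = 284 mod 256 = 28 → f4 1c.
Outer hash (recomputed tag): even-index sum = 176 mod 256 = 176; odd-index sum = 336 mod 256 = 80 → b0 50.
Recomputed tag = b050; claimed = b050 → match.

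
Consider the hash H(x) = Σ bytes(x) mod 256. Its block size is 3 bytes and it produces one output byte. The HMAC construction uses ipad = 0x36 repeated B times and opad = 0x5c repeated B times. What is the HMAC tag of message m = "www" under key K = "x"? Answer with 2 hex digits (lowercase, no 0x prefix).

fb

Key "x" = 78 is 1 byte ≤ B = 3; zero-pad to 3 bytes: K' = 78 00 00.
K' ⊕ ipad = 4e 36 36.  K' ⊕ opad = 24 5c 5c.
Inner input = (K'⊕ipad) ∥ m = 4e 36 36 ∥ 77 77 77.
Inner hash: sum = 78+54+54+119+119+119 = 543; mod 256 = 31 → 1f.
Outer input = (K'⊕opad) ∥ inner = 24 5c 5c ∥ 1f.
Outer hash (tag): sum = 36+92+92+31 = 251 → fb.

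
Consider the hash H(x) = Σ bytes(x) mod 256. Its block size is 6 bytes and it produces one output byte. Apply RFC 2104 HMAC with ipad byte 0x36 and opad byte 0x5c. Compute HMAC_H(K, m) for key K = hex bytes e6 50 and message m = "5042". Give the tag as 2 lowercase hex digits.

0f

Key hex bytes e6 50 is 2 bytes ≤ B = 6; zero-pad to 6 bytes: K' = e6 50 00 00 00 00.
K' ⊕ ipad = d0 66 36 36 36 36.  K' ⊕ opad = ba 0c 5c 5c 5c 5c.
Inner input = (K'⊕ipad) ∥ m = d0 66 36 36 36 36 ∥ 35 30 34 32.
Inner hash: sum = 208+102+54+54+54+54+53+48+52+50 = 729; mod 256 = 217 → d9.
Outer input = (K'⊕opad) ∥ inner = ba 0c 5c 5c 5c 5c ∥ d9.
Outer hash (tag): sum = 186+12+92+92+92+92+217 = 783; mod 256 = 15 → 0f.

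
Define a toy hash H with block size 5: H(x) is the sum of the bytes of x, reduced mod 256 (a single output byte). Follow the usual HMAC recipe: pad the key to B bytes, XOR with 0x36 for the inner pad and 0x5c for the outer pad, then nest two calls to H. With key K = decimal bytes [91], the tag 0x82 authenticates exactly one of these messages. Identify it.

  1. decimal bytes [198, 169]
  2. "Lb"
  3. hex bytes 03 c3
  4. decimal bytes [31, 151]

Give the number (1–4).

3

Key decimal bytes [91] = 5b is 1 byte ≤ B = 5; zero-pad to 5 bytes: K' = 5b 00 00 00 00.
K' ⊕ ipad = 6d 36 36 36 36; K' ⊕ opad = 07 5c 5c 5c 5c.
m1: inner = H(6d 36 36 36 36 c6 a9) = b4; tag = H(07 5c 5c 5c 5c b4) = 2b
m2: inner = H(6d 36 36 36 36 4c 62) = f3; tag = H(07 5c 5c 5c 5c f3) = 6a
m3: inner = H(6d 36 36 36 36 03 c3) = 0b; tag = H(07 5c 5c 5c 5c 0b) = 82 ← matches
m4: inner = H(6d 36 36 36 36 1f 97) = fb; tag = H(07 5c 5c 5c 5c fb) = 72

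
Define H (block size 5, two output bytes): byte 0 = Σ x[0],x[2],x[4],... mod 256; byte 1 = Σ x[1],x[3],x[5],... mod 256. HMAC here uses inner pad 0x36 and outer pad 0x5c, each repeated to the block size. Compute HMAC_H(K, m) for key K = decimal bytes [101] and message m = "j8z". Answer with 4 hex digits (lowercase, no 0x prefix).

41af

Key decimal bytes [101] = 65 is 1 byte ≤ B = 5; zero-pad to 5 bytes: K' = 65 00 00 00 00.
K' ⊕ ipad = 53 36 36 36 36.  K' ⊕ opad = 39 5c 5c 5c 5c.
Inner input = (K'⊕ipad) ∥ m = 53 36 36 36 36 ∥ 6a 38 7a.
Inner hash: even-index sum = 247 mod 256 = 247; odd-index sum = 336 mod 256 = 80 → f7 50.
Outer input = (K'⊕opad) ∥ inner = 39 5c 5c 5c 5c ∥ f7 50.
Outer hash (tag): even-index sum = 321 mod 256 = 65; odd-index sum = 431 mod 256 = 175 → 41 af.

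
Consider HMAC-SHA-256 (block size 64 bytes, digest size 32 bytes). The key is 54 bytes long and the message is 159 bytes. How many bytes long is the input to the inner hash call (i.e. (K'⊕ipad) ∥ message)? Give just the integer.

223

Key is 54 ≤ 64 bytes, zero-padded: |K'| = 64.
Inner input = (K'⊕ipad) ∥ m → 64 + 159 = 223 bytes.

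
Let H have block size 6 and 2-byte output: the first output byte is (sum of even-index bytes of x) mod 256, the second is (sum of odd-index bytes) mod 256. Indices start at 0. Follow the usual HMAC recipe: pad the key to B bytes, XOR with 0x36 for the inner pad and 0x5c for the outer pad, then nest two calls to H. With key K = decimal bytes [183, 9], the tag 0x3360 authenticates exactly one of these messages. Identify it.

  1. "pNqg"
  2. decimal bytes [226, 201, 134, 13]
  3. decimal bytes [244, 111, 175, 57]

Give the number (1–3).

3

Key decimal bytes [183, 9] = b7 09 is 2 bytes ≤ B = 6; zero-pad to 6 bytes: K' = b7 09 00 00 00 00.
K' ⊕ ipad = 81 3f 36 36 36 36; K' ⊕ opad = eb 55 5c 5c 5c 5c.
m1: inner = H(81 3f 36 36 36 36 70 4e 71 67) = ce 60; tag = H(eb 55 5c 5c 5c 5c ce 60) = 716d
m2: inner = H(81 3f 36 36 36 36 e2 c9 86 0d) = 55 81; tag = H(eb 55 5c 5c 5c 5c 55 81) = f88e
m3: inner = H(81 3f 36 36 36 36 f4 6f af 39) = 90 53; tag = H(eb 55 5c 5c 5c 5c 90 53) = 3360 ← matches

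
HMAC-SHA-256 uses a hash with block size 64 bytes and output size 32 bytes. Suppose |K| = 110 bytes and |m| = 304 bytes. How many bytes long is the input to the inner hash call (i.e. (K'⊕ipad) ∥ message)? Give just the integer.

368

Key is 110 > 64 bytes, so it is hashed to 32 bytes then zero-padded to 64: |K'| = 64.
Inner input = (K'⊕ipad) ∥ m → 64 + 304 = 368 bytes.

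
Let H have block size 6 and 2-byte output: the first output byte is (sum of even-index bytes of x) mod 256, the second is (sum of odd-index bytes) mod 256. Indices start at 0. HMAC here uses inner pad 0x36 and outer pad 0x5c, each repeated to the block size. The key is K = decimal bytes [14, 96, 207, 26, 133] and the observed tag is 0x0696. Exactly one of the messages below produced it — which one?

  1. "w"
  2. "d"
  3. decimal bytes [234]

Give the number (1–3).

2

Key decimal bytes [14, 96, 207, 26, 133] = 0e 60 cf 1a 85 is 5 bytes ≤ B = 6; zero-pad to 6 bytes: K' = 0e 60 cf 1a 85 00.
K' ⊕ ipad = 38 56 f9 2c b3 36; K' ⊕ opad = 52 3c 93 46 d9 5c.
m1: inner = H(38 56 f9 2c b3 36 77) = 5b b8; tag = H(52 3c 93 46 d9 5c 5b b8) = 1996
m2: inner = H(38 56 f9 2c b3 36 64) = 48 b8; tag = H(52 3c 93 46 d9 5c 48 b8) = 0696 ← matches
m3: inner = H(38 56 f9 2c b3 36 ea) = ce b8; tag = H(52 3c 93 46 d9 5c ce b8) = 8c96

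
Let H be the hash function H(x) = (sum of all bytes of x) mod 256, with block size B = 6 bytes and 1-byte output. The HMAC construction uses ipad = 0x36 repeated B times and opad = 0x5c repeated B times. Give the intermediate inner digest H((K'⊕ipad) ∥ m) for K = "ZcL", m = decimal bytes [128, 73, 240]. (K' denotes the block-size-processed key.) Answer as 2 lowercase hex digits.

96

Key "ZcL" = 5a 63 4c is 3 bytes ≤ B = 6; zero-pad to 6 bytes: K' = 5a 63 4c 00 00 00.
K' ⊕ ipad = 6c 55 7a 36 36 36.
Inner input = 6c 55 7a 36 36 36 ∥ 80 49 f0.
Inner hash: sum = 108+85+122+54+54+54+128+73+240 = 918; mod 256 = 150 → 96.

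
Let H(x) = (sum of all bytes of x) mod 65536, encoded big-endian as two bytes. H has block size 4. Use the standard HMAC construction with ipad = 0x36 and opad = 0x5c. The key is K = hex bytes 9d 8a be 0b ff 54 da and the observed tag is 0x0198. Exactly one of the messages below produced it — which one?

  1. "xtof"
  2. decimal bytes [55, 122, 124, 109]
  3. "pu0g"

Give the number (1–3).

3

Key hex bytes 9d 8a be 0b ff 54 da is 7 bytes > B = 4, so hash it first: H(key) = 04 1d, then zero-pad to 4 bytes: K' = 04 1d 00 00.
K' ⊕ ipad = 32 2b 36 36; K' ⊕ opad = 58 41 5c 5c.
m1: inner = H(32 2b 36 36 78 74 6f 66) = 02 8a; tag = H(58 41 5c 5c 02 8a) = 01dd
m2: inner = H(32 2b 36 36 37 7a 7c 6d) = 02 63; tag = H(58 41 5c 5c 02 63) = 01b6
m3: inner = H(32 2b 36 36 70 75 30 67) = 02 45; tag = H(58 41 5c 5c 02 45) = 0198 ← matches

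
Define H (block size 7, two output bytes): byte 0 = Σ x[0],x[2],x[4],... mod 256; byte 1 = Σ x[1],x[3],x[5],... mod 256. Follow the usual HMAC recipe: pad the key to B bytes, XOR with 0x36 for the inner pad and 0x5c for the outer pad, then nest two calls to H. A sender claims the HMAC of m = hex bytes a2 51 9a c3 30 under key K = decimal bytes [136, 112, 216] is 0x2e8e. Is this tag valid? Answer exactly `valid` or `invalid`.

invalid

Key decimal bytes [136, 112, 216] = 88 70 d8 is 3 bytes ≤ B = 7; zero-pad to 7 bytes: K' = 88 70 d8 00 00 00 00.
K' ⊕ ipad = be 46 ee 36 36 36 36; K' ⊕ opad = d4 2c 84 5c 5c 5c 5c.
Inner hash: even-index sum = 812 mod 256 = 44; odd-index sum = 542 mod 256 = 30 → 2c 1e.
Outer hash (recomputed tag): even-index sum = 558 mod 256 = 46; odd-index sum = 272 mod 256 = 16 → 2e 10.
Recomputed tag = 2e10; claimed = 2e8e → mismatch.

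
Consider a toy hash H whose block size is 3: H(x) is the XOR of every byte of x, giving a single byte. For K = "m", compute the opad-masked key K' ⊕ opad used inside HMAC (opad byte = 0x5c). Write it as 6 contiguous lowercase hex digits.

315c5c

Key "m" = 6d is 1 byte ≤ B = 3; zero-pad to 3 bytes: K' = 6d 00 00.
XOR each byte with 0x5c: 6d⊕5c=31, 00⊕5c=5c, 00⊕5c=5c.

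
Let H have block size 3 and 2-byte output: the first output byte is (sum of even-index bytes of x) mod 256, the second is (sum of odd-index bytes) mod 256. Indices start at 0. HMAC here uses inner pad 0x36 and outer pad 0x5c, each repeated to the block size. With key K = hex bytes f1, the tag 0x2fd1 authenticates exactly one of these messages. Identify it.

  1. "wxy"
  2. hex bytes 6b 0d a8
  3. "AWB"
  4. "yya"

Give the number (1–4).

Key hex bytes f1 is 1 byte ≤ B = 3; zero-pad to 3 bytes: K' = f1 00 00.
K' ⊕ ipad = c7 36 36; K' ⊕ opad = ad 5c 5c.
m1: inner = H(c7 36 36 77 78 79) = 75 26; tag = H(ad 5c 5c 75 26) = 2fd1 ← matches
m2: inner = H(c7 36 36 6b 0d a8) = 0a 49; tag = H(ad 5c 5c 0a 49) = 5266
m3: inner = H(c7 36 36 41 57 42) = 54 b9; tag = H(ad 5c 5c 54 b9) = c2b0
m4: inner = H(c7 36 36 79 79 61) = 76 10; tag = H(ad 5c 5c 76 10) = 19d2

1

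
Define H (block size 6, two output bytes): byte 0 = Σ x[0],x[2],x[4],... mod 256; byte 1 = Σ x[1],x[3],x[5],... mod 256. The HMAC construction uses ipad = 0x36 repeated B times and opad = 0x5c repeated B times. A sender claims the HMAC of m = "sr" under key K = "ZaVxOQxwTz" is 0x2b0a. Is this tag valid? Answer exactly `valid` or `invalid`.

Key "ZaVxOQxwTz" = 5a 61 56 78 4f 51 78 77 54 7a is 10 bytes > B = 6, so hash it first: H(key) = cb 1b, then zero-pad to 6 bytes: K' = cb 1b 00 00 00 00.
K' ⊕ ipad = fd 2d 36 36 36 36; K' ⊕ opad = 97 47 5c 5c 5c 5c.
Inner hash: even-index sum = 476 mod 256 = 220; odd-index sum = 267 mod 256 = 11 → dc 0b.
Outer hash (recomputed tag): even-index sum = 555 mod 256 = 43; odd-index sum = 266 mod 256 = 10 → 2b 0a.
Recomputed tag = 2b0a; claimed = 2b0a → match.

valid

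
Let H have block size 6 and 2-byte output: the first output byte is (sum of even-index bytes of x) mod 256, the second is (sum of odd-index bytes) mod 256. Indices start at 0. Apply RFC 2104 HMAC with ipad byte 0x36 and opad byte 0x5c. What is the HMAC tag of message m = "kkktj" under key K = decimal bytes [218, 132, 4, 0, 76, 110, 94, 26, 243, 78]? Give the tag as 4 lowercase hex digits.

Key decimal bytes [218, 132, 4, 0, 76, 110, 94, 26, 243, 78] = da 84 04 00 4c 6e 5e 1a f3 4e is 10 bytes > B = 6, so hash it first: H(key) = 7b 5a, then zero-pad to 6 bytes: K' = 7b 5a 00 00 00 00.
K' ⊕ ipad = 4d 6c 36 36 36 36.  K' ⊕ opad = 27 06 5c 5c 5c 5c.
Inner input = (K'⊕ipad) ∥ m = 4d 6c 36 36 36 36 ∥ 6b 6b 6b 74 6a.
Inner hash: even-index sum = 505 mod 256 = 249; odd-index sum = 439 mod 256 = 183 → f9 b7.
Outer input = (K'⊕opad) ∥ inner = 27 06 5c 5c 5c 5c ∥ f9 b7.
Outer hash (tag): even-index sum = 472 mod 256 = 216; odd-index sum = 373 mod 256 = 117 → d8 75.

d875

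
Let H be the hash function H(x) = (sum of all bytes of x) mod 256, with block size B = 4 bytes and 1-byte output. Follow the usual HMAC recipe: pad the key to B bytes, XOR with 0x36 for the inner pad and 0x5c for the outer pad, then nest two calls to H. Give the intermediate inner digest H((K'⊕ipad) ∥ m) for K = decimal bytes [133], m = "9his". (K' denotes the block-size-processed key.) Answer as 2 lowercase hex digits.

Key decimal bytes [133] = 85 is 1 byte ≤ B = 4; zero-pad to 4 bytes: K' = 85 00 00 00.
K' ⊕ ipad = b3 36 36 36.
Inner input = b3 36 36 36 ∥ 39 68 69 73.
Inner hash: sum = 179+54+54+54+57+104+105+115 = 722; mod 256 = 210 → d2.

d2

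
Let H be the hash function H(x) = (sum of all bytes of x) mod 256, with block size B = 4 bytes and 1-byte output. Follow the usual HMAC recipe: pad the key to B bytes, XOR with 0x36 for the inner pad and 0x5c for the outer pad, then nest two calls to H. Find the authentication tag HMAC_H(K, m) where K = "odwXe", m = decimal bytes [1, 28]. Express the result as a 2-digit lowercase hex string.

5f

Key "odwXe" = 6f 64 77 58 65 is 5 bytes > B = 4, so hash it first: H(key) = 07, then zero-pad to 4 bytes: K' = 07 00 00 00.
K' ⊕ ipad = 31 36 36 36.  K' ⊕ opad = 5b 5c 5c 5c.
Inner input = (K'⊕ipad) ∥ m = 31 36 36 36 ∥ 01 1c.
Inner hash: sum = 49+54+54+54+1+28 = 240 → f0.
Outer input = (K'⊕opad) ∥ inner = 5b 5c 5c 5c ∥ f0.
Outer hash (tag): sum = 91+92+92+92+240 = 607; mod 256 = 95 → 5f.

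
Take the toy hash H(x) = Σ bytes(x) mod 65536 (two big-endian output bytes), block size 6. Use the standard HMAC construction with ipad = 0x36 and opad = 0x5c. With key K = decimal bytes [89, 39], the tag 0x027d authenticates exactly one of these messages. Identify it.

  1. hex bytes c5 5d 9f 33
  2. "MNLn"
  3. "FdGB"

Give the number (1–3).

Key decimal bytes [89, 39] = 59 27 is 2 bytes ≤ B = 6; zero-pad to 6 bytes: K' = 59 27 00 00 00 00.
K' ⊕ ipad = 6f 11 36 36 36 36; K' ⊕ opad = 05 7b 5c 5c 5c 5c.
m1: inner = H(6f 11 36 36 36 36 c5 5d 9f 33) = 03 4c; tag = H(05 7b 5c 5c 5c 5c 03 4c) = 023f
m2: inner = H(6f 11 36 36 36 36 4d 4e 4c 6e) = 02 ad; tag = H(05 7b 5c 5c 5c 5c 02 ad) = 029f
m3: inner = H(6f 11 36 36 36 36 46 64 47 42) = 02 8b; tag = H(05 7b 5c 5c 5c 5c 02 8b) = 027d ← matches

3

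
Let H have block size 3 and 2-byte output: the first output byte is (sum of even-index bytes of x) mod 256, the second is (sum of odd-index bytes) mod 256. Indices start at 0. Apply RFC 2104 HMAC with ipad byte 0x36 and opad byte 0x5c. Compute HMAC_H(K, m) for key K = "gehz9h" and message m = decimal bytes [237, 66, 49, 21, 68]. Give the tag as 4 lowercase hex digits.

Key "gehz9h" = 67 65 68 7a 39 68 is 6 bytes > B = 3, so hash it first: H(key) = 08 47, then zero-pad to 3 bytes: K' = 08 47 00.
K' ⊕ ipad = 3e 71 36.  K' ⊕ opad = 54 1b 5c.
Inner input = (K'⊕ipad) ∥ m = 3e 71 36 ∥ ed 42 31 15 44.
Inner hash: even-index sum = 203 mod 256 = 203; odd-index sum = 467 mod 256 = 211 → cb d3.
Outer input = (K'⊕opad) ∥ inner = 54 1b 5c ∥ cb d3.
Outer hash (tag): even-index sum = 387 mod 256 = 131; odd-index sum = 230 mod 256 = 230 → 83 e6.

83e6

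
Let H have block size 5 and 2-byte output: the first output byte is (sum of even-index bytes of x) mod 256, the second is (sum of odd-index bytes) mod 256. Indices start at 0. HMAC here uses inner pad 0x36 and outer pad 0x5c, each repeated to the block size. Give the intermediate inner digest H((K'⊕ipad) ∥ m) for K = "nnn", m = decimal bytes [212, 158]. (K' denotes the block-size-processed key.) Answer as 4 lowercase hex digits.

Key "nnn" = 6e 6e 6e is 3 bytes ≤ B = 5; zero-pad to 5 bytes: K' = 6e 6e 6e 00 00.
K' ⊕ ipad = 58 58 58 36 36.
Inner input = 58 58 58 36 36 ∥ d4 9e.
Inner hash: even-index sum = 388 mod 256 = 132; odd-index sum = 354 mod 256 = 98 → 84 62.

8462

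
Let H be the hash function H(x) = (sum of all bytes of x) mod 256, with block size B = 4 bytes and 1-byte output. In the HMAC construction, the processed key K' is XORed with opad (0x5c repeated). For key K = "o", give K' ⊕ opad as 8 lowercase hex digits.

Key "o" = 6f is 1 byte ≤ B = 4; zero-pad to 4 bytes: K' = 6f 00 00 00.
XOR each byte with 0x5c: 6f⊕5c=33, 00⊕5c=5c, 00⊕5c=5c, 00⊕5c=5c.

335c5c5c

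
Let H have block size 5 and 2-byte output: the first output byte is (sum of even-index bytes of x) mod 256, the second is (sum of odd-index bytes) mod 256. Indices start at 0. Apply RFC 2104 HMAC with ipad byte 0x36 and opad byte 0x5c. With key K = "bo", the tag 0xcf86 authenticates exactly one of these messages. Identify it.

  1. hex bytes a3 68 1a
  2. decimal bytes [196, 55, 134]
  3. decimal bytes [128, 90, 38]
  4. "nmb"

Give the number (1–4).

2

Key "bo" = 62 6f is 2 bytes ≤ B = 5; zero-pad to 5 bytes: K' = 62 6f 00 00 00.
K' ⊕ ipad = 54 59 36 36 36; K' ⊕ opad = 3e 33 5c 5c 5c.
m1: inner = H(54 59 36 36 36 a3 68 1a) = 28 4c; tag = H(3e 33 5c 5c 5c 28 4c) = 42b7
m2: inner = H(54 59 36 36 36 c4 37 86) = f7 d9; tag = H(3e 33 5c 5c 5c f7 d9) = cf86 ← matches
m3: inner = H(54 59 36 36 36 80 5a 26) = 1a 35; tag = H(3e 33 5c 5c 5c 1a 35) = 2ba9
m4: inner = H(54 59 36 36 36 6e 6d 62) = 2d 5f; tag = H(3e 33 5c 5c 5c 2d 5f) = 55bc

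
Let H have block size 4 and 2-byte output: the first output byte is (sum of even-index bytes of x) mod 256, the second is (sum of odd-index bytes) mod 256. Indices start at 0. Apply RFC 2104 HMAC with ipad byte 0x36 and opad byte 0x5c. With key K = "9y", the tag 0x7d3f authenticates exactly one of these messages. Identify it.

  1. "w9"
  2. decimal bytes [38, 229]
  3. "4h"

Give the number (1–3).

Key "9y" = 39 79 is 2 bytes ≤ B = 4; zero-pad to 4 bytes: K' = 39 79 00 00.
K' ⊕ ipad = 0f 4f 36 36; K' ⊕ opad = 65 25 5c 5c.
m1: inner = H(0f 4f 36 36 77 39) = bc be; tag = H(65 25 5c 5c bc be) = 7d3f ← matches
m2: inner = H(0f 4f 36 36 26 e5) = 6b 6a; tag = H(65 25 5c 5c 6b 6a) = 2ceb
m3: inner = H(0f 4f 36 36 34 68) = 79 ed; tag = H(65 25 5c 5c 79 ed) = 3a6e

1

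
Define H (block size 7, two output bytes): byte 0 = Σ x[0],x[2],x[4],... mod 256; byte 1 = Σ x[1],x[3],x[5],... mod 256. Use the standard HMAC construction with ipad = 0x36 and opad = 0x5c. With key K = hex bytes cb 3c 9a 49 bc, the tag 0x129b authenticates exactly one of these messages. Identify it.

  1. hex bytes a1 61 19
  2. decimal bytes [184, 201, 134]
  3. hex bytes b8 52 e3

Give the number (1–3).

1

Key hex bytes cb 3c 9a 49 bc is 5 bytes ≤ B = 7; zero-pad to 7 bytes: K' = cb 3c 9a 49 bc 00 00.
K' ⊕ ipad = fd 0a ac 7f 8a 36 36; K' ⊕ opad = 97 60 c6 15 e0 5c 5c.
m1: inner = H(fd 0a ac 7f 8a 36 36 a1 61 19) = ca 79; tag = H(97 60 c6 15 e0 5c 5c ca 79) = 129b ← matches
m2: inner = H(fd 0a ac 7f 8a 36 36 b8 c9 86) = 32 fd; tag = H(97 60 c6 15 e0 5c 5c 32 fd) = 9603
m3: inner = H(fd 0a ac 7f 8a 36 36 b8 52 e3) = bb 5a; tag = H(97 60 c6 15 e0 5c 5c bb 5a) = f38c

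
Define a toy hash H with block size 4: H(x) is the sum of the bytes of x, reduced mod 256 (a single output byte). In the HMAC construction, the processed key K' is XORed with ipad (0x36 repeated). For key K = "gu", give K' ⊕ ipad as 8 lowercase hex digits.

51433636

Key "gu" = 67 75 is 2 bytes ≤ B = 4; zero-pad to 4 bytes: K' = 67 75 00 00.
XOR each byte with 0x36: 67⊕36=51, 75⊕36=43, 00⊕36=36, 00⊕36=36.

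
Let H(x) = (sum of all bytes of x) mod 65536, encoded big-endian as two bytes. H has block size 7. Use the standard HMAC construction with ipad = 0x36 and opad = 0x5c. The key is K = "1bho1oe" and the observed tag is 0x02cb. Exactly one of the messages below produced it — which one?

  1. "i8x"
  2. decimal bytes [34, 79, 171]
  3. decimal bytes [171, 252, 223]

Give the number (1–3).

1

Key "1bho1oe" = 31 62 68 6f 31 6f 65 is exactly B = 7 bytes: K' = 31 62 68 6f 31 6f 65.
K' ⊕ ipad = 07 54 5e 59 07 59 53; K' ⊕ opad = 6d 3e 34 33 6d 33 39.
m1: inner = H(07 54 5e 59 07 59 53 69 38 78) = 02 de; tag = H(6d 3e 34 33 6d 33 39 02 de) = 02cb ← matches
m2: inner = H(07 54 5e 59 07 59 53 22 4f ab) = 02 e1; tag = H(6d 3e 34 33 6d 33 39 02 e1) = 02ce
m3: inner = H(07 54 5e 59 07 59 53 ab fc df) = 04 4b; tag = H(6d 3e 34 33 6d 33 39 04 4b) = 023a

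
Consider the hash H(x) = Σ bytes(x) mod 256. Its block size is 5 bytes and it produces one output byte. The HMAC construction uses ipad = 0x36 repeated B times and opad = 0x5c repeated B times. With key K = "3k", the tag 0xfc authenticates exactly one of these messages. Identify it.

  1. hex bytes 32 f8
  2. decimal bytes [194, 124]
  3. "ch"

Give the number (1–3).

Key "3k" = 33 6b is 2 bytes ≤ B = 5; zero-pad to 5 bytes: K' = 33 6b 00 00 00.
K' ⊕ ipad = 05 5d 36 36 36; K' ⊕ opad = 6f 37 5c 5c 5c.
m1: inner = H(05 5d 36 36 36 32 f8) = 2e; tag = H(6f 37 5c 5c 5c 2e) = e8
m2: inner = H(05 5d 36 36 36 c2 7c) = 42; tag = H(6f 37 5c 5c 5c 42) = fc ← matches
m3: inner = H(05 5d 36 36 36 63 68) = cf; tag = H(6f 37 5c 5c 5c cf) = 89

2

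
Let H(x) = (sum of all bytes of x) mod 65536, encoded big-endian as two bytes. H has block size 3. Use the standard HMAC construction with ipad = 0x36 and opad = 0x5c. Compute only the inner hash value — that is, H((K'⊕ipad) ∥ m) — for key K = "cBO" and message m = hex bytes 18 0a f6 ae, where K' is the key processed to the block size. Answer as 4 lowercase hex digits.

0308

Key "cBO" = 63 42 4f is exactly B = 3 bytes: K' = 63 42 4f.
K' ⊕ ipad = 55 74 79.
Inner input = 55 74 79 ∥ 18 0a f6 ae.
Inner hash: sum = 85+116+121+24+10+246+174 = 776 → 03 08.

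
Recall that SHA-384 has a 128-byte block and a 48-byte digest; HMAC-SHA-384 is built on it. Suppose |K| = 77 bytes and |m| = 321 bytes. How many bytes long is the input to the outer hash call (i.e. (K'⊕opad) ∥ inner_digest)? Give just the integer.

Key is 77 ≤ 128 bytes, zero-padded: |K'| = 128.
Outer input = (K'⊕opad) ∥ H(inner) → 128 + 48 = 176 bytes.

176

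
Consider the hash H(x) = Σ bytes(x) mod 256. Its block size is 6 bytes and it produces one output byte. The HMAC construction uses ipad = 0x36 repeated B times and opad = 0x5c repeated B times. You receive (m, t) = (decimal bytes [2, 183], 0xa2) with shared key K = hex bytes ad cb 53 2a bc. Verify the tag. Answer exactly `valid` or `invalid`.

Key hex bytes ad cb 53 2a bc is 5 bytes ≤ B = 6; zero-pad to 6 bytes: K' = ad cb 53 2a bc 00.
K' ⊕ ipad = 9b fd 65 1c 8a 36; K' ⊕ opad = f1 97 0f 76 e0 5c.
Inner hash: sum = 155+253+101+28+138+54+2+183 = 914; mod 256 = 146 → 92.
Outer hash (recomputed tag): sum = 241+151+15+118+224+92+146 = 987; mod 256 = 219 → db.
Recomputed tag = db; claimed = a2 → mismatch.

invalid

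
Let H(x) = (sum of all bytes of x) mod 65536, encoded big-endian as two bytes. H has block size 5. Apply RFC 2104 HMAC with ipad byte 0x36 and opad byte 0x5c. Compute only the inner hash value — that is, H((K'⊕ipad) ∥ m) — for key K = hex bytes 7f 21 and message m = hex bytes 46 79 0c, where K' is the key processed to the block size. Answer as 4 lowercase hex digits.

Key hex bytes 7f 21 is 2 bytes ≤ B = 5; zero-pad to 5 bytes: K' = 7f 21 00 00 00.
K' ⊕ ipad = 49 17 36 36 36.
Inner input = 49 17 36 36 36 ∥ 46 79 0c.
Inner hash: sum = 73+23+54+54+54+70+121+12 = 461 → 01 cd.

01cd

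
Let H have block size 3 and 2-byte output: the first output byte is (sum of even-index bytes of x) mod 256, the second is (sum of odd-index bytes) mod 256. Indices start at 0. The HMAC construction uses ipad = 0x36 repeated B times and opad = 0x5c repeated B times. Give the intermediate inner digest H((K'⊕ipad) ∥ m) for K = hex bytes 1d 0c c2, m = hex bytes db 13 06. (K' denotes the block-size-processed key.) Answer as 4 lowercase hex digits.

321b

Key hex bytes 1d 0c c2 is exactly B = 3 bytes: K' = 1d 0c c2.
K' ⊕ ipad = 2b 3a f4.
Inner input = 2b 3a f4 ∥ db 13 06.
Inner hash: even-index sum = 306 mod 256 = 50; odd-index sum = 283 mod 256 = 27 → 32 1b.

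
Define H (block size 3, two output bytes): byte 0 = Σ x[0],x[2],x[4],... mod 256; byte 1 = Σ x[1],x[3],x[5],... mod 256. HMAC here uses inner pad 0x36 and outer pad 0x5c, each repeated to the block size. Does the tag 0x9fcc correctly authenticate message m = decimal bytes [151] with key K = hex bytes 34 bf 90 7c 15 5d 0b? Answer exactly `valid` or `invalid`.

Key hex bytes 34 bf 90 7c 15 5d 0b is 7 bytes > B = 3, so hash it first: H(key) = e4 98, then zero-pad to 3 bytes: K' = e4 98 00.
K' ⊕ ipad = d2 ae 36; K' ⊕ opad = b8 c4 5c.
Inner hash: even-index sum = 264 mod 256 = 8; odd-index sum = 325 mod 256 = 69 → 08 45.
Outer hash (recomputed tag): even-index sum = 345 mod 256 = 89; odd-index sum = 204 mod 256 = 204 → 59 cc.
Recomputed tag = 59cc; claimed = 9fcc → mismatch.

invalid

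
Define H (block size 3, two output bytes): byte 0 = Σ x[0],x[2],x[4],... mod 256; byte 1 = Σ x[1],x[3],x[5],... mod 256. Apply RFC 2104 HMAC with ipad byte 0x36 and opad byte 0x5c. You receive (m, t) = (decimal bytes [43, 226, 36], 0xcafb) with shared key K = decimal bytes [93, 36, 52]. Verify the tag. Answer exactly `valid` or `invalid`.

invalid

Key decimal bytes [93, 36, 52] = 5d 24 34 is exactly B = 3 bytes: K' = 5d 24 34.
K' ⊕ ipad = 6b 12 02; K' ⊕ opad = 01 78 68.
Inner hash: even-index sum = 335 mod 256 = 79; odd-index sum = 97 mod 256 = 97 → 4f 61.
Outer hash (recomputed tag): even-index sum = 202 mod 256 = 202; odd-index sum = 199 mod 256 = 199 → ca c7.
Recomputed tag = cac7; claimed = cafb → mismatch.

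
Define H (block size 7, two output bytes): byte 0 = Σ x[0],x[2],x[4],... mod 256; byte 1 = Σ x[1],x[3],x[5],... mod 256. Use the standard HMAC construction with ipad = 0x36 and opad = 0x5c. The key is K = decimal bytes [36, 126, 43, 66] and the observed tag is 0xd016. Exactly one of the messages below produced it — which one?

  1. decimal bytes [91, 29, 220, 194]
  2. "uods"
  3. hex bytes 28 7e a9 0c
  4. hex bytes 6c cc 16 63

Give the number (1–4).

1

Key decimal bytes [36, 126, 43, 66] = 24 7e 2b 42 is 4 bytes ≤ B = 7; zero-pad to 7 bytes: K' = 24 7e 2b 42 00 00 00.
K' ⊕ ipad = 12 48 1d 74 36 36 36; K' ⊕ opad = 78 22 77 1e 5c 5c 5c.
m1: inner = H(12 48 1d 74 36 36 36 5b 1d dc c2) = 7a 29; tag = H(78 22 77 1e 5c 5c 5c 7a 29) = d016 ← matches
m2: inner = H(12 48 1d 74 36 36 36 75 6f 64 73) = 7d cb; tag = H(78 22 77 1e 5c 5c 5c 7d cb) = 7219
m3: inner = H(12 48 1d 74 36 36 36 28 7e a9 0c) = 25 c3; tag = H(78 22 77 1e 5c 5c 5c 25 c3) = 6ac1
m4: inner = H(12 48 1d 74 36 36 36 6c cc 16 63) = ca 74; tag = H(78 22 77 1e 5c 5c 5c ca 74) = 1b66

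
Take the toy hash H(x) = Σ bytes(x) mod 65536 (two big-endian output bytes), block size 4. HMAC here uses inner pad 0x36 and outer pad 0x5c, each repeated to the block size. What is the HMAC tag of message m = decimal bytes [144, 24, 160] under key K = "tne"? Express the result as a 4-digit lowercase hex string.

Key "tne" = 74 6e 65 is 3 bytes ≤ B = 4; zero-pad to 4 bytes: K' = 74 6e 65 00.
K' ⊕ ipad = 42 58 53 36.  K' ⊕ opad = 28 32 39 5c.
Inner input = (K'⊕ipad) ∥ m = 42 58 53 36 ∥ 90 18 a0.
Inner hash: sum = 66+88+83+54+144+24+160 = 619 → 02 6b.
Outer input = (K'⊕opad) ∥ inner = 28 32 39 5c ∥ 02 6b.
Outer hash (tag): sum = 40+50+57+92+2+107 = 348 → 01 5c.

015c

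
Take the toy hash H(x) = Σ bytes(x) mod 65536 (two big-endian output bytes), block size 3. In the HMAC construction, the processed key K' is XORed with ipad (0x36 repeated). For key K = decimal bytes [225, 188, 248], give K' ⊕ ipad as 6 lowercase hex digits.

d78ace

Key decimal bytes [225, 188, 248] = e1 bc f8 is exactly B = 3 bytes: K' = e1 bc f8.
XOR each byte with 0x36: e1⊕36=d7, bc⊕36=8a, f8⊕36=ce.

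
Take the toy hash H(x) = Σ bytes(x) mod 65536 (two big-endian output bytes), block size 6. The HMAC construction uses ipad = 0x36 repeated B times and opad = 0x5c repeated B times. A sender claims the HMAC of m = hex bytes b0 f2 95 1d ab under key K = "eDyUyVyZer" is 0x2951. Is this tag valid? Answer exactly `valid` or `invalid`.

invalid

Key "eDyUyVyZer" = 65 44 79 55 79 56 79 5a 65 72 is 10 bytes > B = 6, so hash it first: H(key) = 03 f0, then zero-pad to 6 bytes: K' = 03 f0 00 00 00 00.
K' ⊕ ipad = 35 c6 36 36 36 36; K' ⊕ opad = 5f ac 5c 5c 5c 5c.
Inner hash: sum = 53+198+54+54+54+54+176+242+149+29+171 = 1234 → 04 d2.
Outer hash (recomputed tag): sum = 95+172+92+92+92+92+4+210 = 849 → 03 51.
Recomputed tag = 0351; claimed = 2951 → mismatch.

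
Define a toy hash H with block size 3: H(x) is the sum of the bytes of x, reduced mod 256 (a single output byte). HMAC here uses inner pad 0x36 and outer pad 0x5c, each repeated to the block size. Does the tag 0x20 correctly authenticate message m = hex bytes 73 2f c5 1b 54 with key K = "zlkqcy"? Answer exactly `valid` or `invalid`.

invalid

Key "zlkqcy" = 7a 6c 6b 71 63 79 is 6 bytes > B = 3, so hash it first: H(key) = 9e, then zero-pad to 3 bytes: K' = 9e 00 00.
K' ⊕ ipad = a8 36 36; K' ⊕ opad = c2 5c 5c.
Inner hash: sum = 168+54+54+115+47+197+27+84 = 746; mod 256 = 234 → ea.
Outer hash (recomputed tag): sum = 194+92+92+234 = 612; mod 256 = 100 → 64.
Recomputed tag = 64; claimed = 20 → mismatch.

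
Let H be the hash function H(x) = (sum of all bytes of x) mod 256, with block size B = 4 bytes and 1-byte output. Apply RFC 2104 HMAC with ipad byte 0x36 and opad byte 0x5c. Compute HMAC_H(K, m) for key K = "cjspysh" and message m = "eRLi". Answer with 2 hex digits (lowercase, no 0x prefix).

ac

Key "cjspysh" = 63 6a 73 70 79 73 68 is 7 bytes > B = 4, so hash it first: H(key) = 04, then zero-pad to 4 bytes: K' = 04 00 00 00.
K' ⊕ ipad = 32 36 36 36.  K' ⊕ opad = 58 5c 5c 5c.
Inner input = (K'⊕ipad) ∥ m = 32 36 36 36 ∥ 65 52 4c 69.
Inner hash: sum = 50+54+54+54+101+82+76+105 = 576; mod 256 = 64 → 40.
Outer input = (K'⊕opad) ∥ inner = 58 5c 5c 5c ∥ 40.
Outer hash (tag): sum = 88+92+92+92+64 = 428; mod 256 = 172 → ac.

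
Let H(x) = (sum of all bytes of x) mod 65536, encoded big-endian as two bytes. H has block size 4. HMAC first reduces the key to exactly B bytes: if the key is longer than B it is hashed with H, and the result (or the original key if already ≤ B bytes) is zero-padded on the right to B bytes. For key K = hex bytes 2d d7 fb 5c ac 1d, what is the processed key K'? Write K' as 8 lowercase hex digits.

|K| = 6 > B = 4, so first hash the key.
H(K): sum = 45+215+251+92+172+29 = 804 → 03 24.
Zero-pad H(K) = 03 24 to 4 bytes: K' = 03 24 00 00.

03240000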